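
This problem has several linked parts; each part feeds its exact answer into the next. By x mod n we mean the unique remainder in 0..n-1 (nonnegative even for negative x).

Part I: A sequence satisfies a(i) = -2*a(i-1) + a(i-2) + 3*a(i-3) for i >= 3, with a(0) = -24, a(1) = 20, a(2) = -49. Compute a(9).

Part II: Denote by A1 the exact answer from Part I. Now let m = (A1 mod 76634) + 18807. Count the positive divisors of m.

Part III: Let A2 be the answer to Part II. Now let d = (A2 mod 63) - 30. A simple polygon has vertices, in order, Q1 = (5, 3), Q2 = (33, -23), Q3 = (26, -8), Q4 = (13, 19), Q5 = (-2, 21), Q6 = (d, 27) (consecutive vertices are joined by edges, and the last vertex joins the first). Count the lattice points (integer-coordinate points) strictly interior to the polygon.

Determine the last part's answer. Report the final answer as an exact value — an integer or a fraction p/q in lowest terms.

541

Part I: a(3) = -2*(-49) + 1*(20) + 3*(-24) = 46; iterating: a(3)=46, a(4)=-81, a(5)=61, a(6)=-65, a(7)=-52, a(8)=222, a(9)=-691; answer -691
Part II: A1 = -691; m = 94750; 94750 = 2 * 5^3 * 379; number of divisors = (1+1) * (3+1) * (1+1) = 16; answer 16
Part III: A2 = 16; d = -14; cross terms: (5*-23 - 33*3)=-214, (33*-8 - 26*-23)=334, (26*19 - 13*-8)=598, (13*21 - -2*19)=311, (-2*27 - -14*21)=240, (-14*3 - 5*27)=-177; twice the area = |1092| = 1092; area = 546; boundary points = 2 + 1 + 1 + 1 + 6 + 1 = 12; strictly interior points = area - boundary/2 + 1 = 541; answer 541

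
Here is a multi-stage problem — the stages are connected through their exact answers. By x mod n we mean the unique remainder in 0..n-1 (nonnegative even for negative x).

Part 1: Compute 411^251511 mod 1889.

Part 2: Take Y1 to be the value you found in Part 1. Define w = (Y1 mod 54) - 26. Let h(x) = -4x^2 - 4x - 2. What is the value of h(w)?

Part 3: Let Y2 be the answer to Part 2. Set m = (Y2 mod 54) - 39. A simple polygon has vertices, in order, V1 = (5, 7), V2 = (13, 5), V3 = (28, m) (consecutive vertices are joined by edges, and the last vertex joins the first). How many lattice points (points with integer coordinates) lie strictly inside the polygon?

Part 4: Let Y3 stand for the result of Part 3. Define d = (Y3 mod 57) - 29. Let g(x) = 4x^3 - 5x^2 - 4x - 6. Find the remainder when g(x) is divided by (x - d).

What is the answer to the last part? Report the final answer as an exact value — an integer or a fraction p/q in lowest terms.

Part 1: squarings mod 1889: 411^1=411, 411^2=800, 411^4=1518, 411^8=1633, 411^16=1310, 411^32=888, 411^64=831, 411^128=1076, 411^256=1708, 411^512=648, 411^1024=546, 411^2048=1543, 411^4096=709, 411^8192=207, 411^16384=1291, 411^32768=583, 411^65536=1758, 411^131072=160; 411^251511 = 411^1 * 411^2 * 411^4 * 411^16 * 411^32 * 411^64 * 411^512 * 411^1024 * 411^4096 * 411^16384 * 411^32768 * 411^65536 * 411^131072 = 77 (mod 1889); answer 77
Part 2: Y1 = 77; w = -3; -4*(-3)^2 - 4*(-3)^1 - 2 = (-36) + (12) + (-2) = -26; answer -26
Part 3: Y2 = -26; m = -11; cross terms: (5*5 - 13*7)=-66, (13*-11 - 28*5)=-283, (28*7 - 5*-11)=251; twice the area = |-98| = 98; area = 49; boundary points = 2 + 1 + 1 = 4; strictly interior points = area - boundary/2 + 1 = 48; answer 48
Part 4: Y3 = 48; d = 19; remainder = value at the root: 4*(19)^3 - 5*(19)^2 - 4*(19)^1 - 6 = (27436) + (-1805) + (-76) + (-6) = 25549; answer 25549

25549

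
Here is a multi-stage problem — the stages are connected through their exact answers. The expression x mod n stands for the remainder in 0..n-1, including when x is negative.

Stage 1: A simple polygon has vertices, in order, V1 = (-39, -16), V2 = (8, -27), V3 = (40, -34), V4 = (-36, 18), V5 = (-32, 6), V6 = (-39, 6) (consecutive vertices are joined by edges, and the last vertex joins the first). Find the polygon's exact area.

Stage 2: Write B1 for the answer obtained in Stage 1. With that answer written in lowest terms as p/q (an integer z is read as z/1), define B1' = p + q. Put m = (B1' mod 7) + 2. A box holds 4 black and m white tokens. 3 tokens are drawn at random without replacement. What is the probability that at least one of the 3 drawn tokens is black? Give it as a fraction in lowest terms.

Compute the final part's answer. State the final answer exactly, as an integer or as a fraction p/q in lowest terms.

Stage 1: cross terms: (-39*-27 - 8*-16)=1181, (8*-34 - 40*-27)=808, (40*18 - -36*-34)=-504, (-36*6 - -32*18)=360, (-32*6 - -39*6)=42, (-39*-16 - -39*6)=858; twice the area = |2745| = 2745; area = 2745/2; answer 2745/2
Stage 2: B1 = 2745/2; threaded value p + q = 2747; m = 5; total draws C(9,3) = 84; complement C(5,3) = 10; favorable 84 - 10 = 74; P = 37/42; answer 37/42

37/42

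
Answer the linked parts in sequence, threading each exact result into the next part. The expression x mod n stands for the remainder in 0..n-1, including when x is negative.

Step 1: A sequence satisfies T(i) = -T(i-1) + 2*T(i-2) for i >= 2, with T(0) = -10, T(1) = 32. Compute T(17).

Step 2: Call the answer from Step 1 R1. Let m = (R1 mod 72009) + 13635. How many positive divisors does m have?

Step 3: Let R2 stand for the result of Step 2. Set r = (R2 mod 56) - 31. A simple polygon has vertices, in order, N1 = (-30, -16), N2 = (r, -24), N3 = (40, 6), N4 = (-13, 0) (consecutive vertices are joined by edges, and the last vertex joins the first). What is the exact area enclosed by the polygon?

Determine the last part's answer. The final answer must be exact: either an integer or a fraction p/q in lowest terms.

818

Step 1: T(2) = -1*(32) + 2*(-10) = -52; iterating: T(2)=-52, T(3)=116, T(4)=-220, T(5)=452, T(6)=-892, T(7)=1796, T(8)=-3580, T(9)=7172, T(10)=-14332, T(11)=28676, T(12)=-57340, T(13)=114692, T(14)=-229372, T(15)=458756, T(16)=-917500, T(17)=1835012; answer 1835012
Step 2: R1 = 1835012; m = 48422; 48422 = 2 * 11 * 31 * 71; number of divisors = (1+1) * (1+1) * (1+1) * (1+1) = 16; answer 16
Step 3: R2 = 16; r = -15; cross terms: (-30*-24 - -15*-16)=480, (-15*6 - 40*-24)=870, (40*0 - -13*6)=78, (-13*-16 - -30*0)=208; twice the area = |1636| = 1636; area = 818; answer 818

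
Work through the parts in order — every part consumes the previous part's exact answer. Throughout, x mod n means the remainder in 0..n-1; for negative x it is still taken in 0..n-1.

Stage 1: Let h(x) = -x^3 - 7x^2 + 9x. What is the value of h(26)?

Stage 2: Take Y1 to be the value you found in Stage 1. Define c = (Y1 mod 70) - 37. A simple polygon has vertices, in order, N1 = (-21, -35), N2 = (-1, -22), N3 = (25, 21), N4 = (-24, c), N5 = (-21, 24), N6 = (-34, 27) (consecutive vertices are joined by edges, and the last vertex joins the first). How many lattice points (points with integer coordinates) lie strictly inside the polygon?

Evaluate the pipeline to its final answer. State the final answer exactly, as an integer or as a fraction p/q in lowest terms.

Stage 1: -1*(26)^3 - 7*(26)^2 + 9*(26)^1 = (-17576) + (-4732) + (234) = -22074; answer -22074
Stage 2: Y1 = -22074; c = 9; cross terms: (-21*-22 - -1*-35)=427, (-1*21 - 25*-22)=529, (25*9 - -24*21)=729, (-24*24 - -21*9)=-387, (-21*27 - -34*24)=249, (-34*-35 - -21*27)=1757; twice the area = |3304| = 3304; area = 1652; boundary points = 1 + 1 + 1 + 3 + 1 + 1 = 8; strictly interior points = area - boundary/2 + 1 = 1649; answer 1649

1649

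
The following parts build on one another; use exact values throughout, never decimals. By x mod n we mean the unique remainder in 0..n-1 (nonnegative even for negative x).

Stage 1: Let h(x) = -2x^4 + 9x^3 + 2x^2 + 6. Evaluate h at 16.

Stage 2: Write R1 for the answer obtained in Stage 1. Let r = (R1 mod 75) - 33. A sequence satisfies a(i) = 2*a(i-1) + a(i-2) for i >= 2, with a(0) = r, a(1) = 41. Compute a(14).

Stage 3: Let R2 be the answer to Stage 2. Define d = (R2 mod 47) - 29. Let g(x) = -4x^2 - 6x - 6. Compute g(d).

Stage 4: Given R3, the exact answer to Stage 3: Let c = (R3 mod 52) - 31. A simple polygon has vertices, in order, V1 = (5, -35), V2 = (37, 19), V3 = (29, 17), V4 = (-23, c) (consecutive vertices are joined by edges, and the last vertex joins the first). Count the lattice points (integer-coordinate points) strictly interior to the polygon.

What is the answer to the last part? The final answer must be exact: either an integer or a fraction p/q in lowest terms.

1483

Stage 1: -2*(16)^4 + 9*(16)^3 + 2*(16)^2 + 6 = (-131072) + (36864) + (512) + (6) = -93690; answer -93690
Stage 2: R1 = -93690; r = 27; a(2) = 2*(41) + 1*(27) = 109; iterating: a(2)=109, a(3)=259, a(4)=627, a(5)=1513, a(6)=3653, a(7)=8819, a(8)=21291, a(9)=51401, a(10)=124093, a(11)=299587, a(12)=723267, a(13)=1746121, a(14)=4215509; answer 4215509
Stage 3: R2 = 4215509; d = 3; -4*(3)^2 - 6*(3)^1 - 6 = (-36) + (-18) + (-6) = -60; answer -60
Stage 4: R3 = -60; c = 13; cross terms: (5*19 - 37*-35)=1390, (37*17 - 29*19)=78, (29*13 - -23*17)=768, (-23*-35 - 5*13)=740; twice the area = |2976| = 2976; area = 1488; boundary points = 2 + 2 + 4 + 4 = 12; strictly interior points = area - boundary/2 + 1 = 1483; answer 1483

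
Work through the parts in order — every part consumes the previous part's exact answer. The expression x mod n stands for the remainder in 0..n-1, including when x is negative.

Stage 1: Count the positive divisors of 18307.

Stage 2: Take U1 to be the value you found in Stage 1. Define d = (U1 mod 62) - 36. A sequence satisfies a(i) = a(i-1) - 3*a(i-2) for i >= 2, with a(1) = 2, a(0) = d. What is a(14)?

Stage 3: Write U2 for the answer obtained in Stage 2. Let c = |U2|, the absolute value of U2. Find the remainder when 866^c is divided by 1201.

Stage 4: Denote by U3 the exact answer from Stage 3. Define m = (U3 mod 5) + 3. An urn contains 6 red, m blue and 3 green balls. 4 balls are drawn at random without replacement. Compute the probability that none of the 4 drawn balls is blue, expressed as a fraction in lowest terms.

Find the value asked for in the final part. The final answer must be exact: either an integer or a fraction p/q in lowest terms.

Stage 1: 18307 is prime, so its only divisors are 1 and 18307; count = 2; answer 2
Stage 2: U1 = 2; d = -34; a(2) = 1*(2) - 3*(-34) = 104; iterating: a(2)=104, a(3)=98, a(4)=-214, a(5)=-508, a(6)=134, a(7)=1658, a(8)=1256, a(9)=-3718, a(10)=-7486, a(11)=3668, a(12)=26126, a(13)=15122, a(14)=-63256; answer -63256
Stage 3: U2 = -63256; c = 63256; squarings mod 1201: 866^1=866, 866^2=532, 866^4=789, 866^8=403, 866^16=274, 866^32=614, 866^64=1083, 866^128=713, 866^256=346, 866^512=817, 866^1024=934, 866^2048=430, 866^4096=1147, 866^8192=514, 866^16384=1177, 866^32768=576; 866^63256 = 866^8 * 866^16 * 866^256 * 866^512 * 866^1024 * 866^4096 * 866^8192 * 866^16384 * 866^32768 = 346 (mod 1201); answer 346
Stage 4: U3 = 346; m = 4; total draws C(13,4) = 715; favorable C(9,4) = 126; P = 126/715; answer 126/715

126/715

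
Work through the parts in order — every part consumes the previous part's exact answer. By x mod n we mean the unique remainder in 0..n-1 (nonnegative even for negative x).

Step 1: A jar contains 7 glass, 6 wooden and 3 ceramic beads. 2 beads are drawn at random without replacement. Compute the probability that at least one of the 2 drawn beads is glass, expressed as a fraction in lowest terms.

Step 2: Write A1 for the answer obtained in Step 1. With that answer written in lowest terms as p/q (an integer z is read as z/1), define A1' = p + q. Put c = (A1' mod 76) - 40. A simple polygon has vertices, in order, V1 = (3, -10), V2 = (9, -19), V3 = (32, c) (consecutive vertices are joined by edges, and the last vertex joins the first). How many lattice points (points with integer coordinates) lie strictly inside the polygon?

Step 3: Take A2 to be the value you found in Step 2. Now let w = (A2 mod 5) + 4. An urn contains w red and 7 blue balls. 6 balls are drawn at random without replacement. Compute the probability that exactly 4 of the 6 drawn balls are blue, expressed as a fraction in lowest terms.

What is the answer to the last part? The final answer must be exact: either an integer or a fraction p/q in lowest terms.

5/11

Step 1: total draws C(16,2) = 120; complement C(9,2) = 36; favorable 120 - 36 = 84; P = 7/10; answer 7/10
Step 2: A1 = 7/10; threaded value p + q = 17; c = -23; cross terms: (3*-19 - 9*-10)=33, (9*-23 - 32*-19)=401, (32*-10 - 3*-23)=-251; twice the area = |183| = 183; area = 183/2; boundary points = 3 + 1 + 1 = 5; strictly interior points = area - boundary/2 + 1 = 90; answer 90
Step 3: A2 = 90; w = 4; total draws C(11,6) = 462; favorable C(7,4)*C(4,2) = 210; P = 5/11; answer 5/11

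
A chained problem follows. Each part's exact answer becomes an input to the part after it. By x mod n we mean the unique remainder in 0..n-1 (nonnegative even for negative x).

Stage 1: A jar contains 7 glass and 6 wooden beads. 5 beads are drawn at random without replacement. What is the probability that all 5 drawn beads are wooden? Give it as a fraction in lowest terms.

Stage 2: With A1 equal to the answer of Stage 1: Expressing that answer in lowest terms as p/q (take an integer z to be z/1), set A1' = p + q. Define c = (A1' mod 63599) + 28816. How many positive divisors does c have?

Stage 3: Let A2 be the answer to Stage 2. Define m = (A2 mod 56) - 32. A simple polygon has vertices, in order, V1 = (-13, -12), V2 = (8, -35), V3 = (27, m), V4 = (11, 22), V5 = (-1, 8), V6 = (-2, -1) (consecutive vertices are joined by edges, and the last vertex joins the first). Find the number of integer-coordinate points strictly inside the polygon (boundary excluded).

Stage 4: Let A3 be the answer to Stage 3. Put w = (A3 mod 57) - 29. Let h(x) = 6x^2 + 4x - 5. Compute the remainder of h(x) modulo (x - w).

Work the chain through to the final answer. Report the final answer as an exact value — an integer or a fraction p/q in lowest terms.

2557

Stage 1: total draws C(13,5) = 1287; favorable C(6,5) = 6; P = 2/429; answer 2/429
Stage 2: A1 = 2/429; threaded value p + q = 431; c = 29247; 29247 = 3 * 9749; number of divisors = (1+1) * (1+1) = 4; answer 4
Stage 3: A2 = 4; m = -28; cross terms: (-13*-35 - 8*-12)=551, (8*-28 - 27*-35)=721, (27*22 - 11*-28)=902, (11*8 - -1*22)=110, (-1*-1 - -2*8)=17, (-2*-12 - -13*-1)=11; twice the area = |2312| = 2312; area = 1156; boundary points = 1 + 1 + 2 + 2 + 1 + 11 = 18; strictly interior points = area - boundary/2 + 1 = 1148; answer 1148
Stage 4: A3 = 1148; w = -21; remainder = value at the root: 6*(-21)^2 + 4*(-21)^1 - 5 = (2646) + (-84) + (-5) = 2557; answer 2557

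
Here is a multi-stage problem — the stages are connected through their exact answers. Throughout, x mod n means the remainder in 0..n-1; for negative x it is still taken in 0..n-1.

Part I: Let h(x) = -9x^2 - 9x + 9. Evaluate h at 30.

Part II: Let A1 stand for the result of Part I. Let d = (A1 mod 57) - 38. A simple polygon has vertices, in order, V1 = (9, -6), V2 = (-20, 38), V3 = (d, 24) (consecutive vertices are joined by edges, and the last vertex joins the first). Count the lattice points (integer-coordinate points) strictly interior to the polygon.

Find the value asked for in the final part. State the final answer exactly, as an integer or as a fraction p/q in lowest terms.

196

Part I: -9*(30)^2 - 9*(30)^1 + 9 = (-8100) + (-270) + (9) = -8361; answer -8361
Part II: A1 = -8361; d = -20; cross terms: (9*38 - -20*-6)=222, (-20*24 - -20*38)=280, (-20*-6 - 9*24)=-96; twice the area = |406| = 406; area = 203; boundary points = 1 + 14 + 1 = 16; strictly interior points = area - boundary/2 + 1 = 196; answer 196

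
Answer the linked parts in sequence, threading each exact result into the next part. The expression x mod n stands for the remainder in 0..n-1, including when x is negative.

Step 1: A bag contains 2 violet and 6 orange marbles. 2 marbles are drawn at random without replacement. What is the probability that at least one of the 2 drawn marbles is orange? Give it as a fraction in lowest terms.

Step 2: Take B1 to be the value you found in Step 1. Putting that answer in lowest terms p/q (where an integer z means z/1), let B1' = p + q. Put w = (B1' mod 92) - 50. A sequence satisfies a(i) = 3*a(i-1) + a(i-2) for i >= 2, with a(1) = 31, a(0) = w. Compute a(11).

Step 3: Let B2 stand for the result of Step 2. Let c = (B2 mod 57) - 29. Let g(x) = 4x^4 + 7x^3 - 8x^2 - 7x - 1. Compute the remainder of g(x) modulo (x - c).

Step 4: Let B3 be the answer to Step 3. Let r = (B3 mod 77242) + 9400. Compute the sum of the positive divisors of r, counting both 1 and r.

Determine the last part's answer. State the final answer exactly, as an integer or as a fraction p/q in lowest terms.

12480

Step 1: total draws C(8,2) = 28; complement C(2,2) = 1; favorable 28 - 1 = 27; P = 27/28; answer 27/28
Step 2: B1 = 27/28; threaded value p + q = 55; w = 5; a(2) = 3*(31) + 1*(5) = 98; iterating: a(2)=98, a(3)=325, a(4)=1073, a(5)=3544, a(6)=11705, a(7)=38659, a(8)=127682, a(9)=421705, a(10)=1392797, a(11)=4600096; answer 4600096
Step 3: B2 = 4600096; c = -4; remainder = value at the root: 4*(-4)^4 + 7*(-4)^3 - 8*(-4)^2 - 7*(-4)^1 - 1 = (1024) + (-448) + (-128) + (28) + (-1) = 475; answer 475
Step 4: B3 = 475; r = 9875; 9875 = 5^3 * 79; sigma = (1 + 5 + 25 + 125) * (1 + 79) = 156 * 80 = 12480; answer 12480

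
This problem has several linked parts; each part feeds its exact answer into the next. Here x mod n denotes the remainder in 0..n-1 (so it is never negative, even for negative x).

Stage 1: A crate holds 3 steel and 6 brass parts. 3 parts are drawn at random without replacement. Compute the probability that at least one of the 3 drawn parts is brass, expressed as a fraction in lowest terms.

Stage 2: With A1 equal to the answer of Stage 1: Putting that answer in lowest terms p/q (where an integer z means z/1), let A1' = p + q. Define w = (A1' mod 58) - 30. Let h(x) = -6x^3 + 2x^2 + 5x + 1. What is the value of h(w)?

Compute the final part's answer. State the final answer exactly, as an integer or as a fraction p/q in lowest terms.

Stage 1: total draws C(9,3) = 84; complement C(3,3) = 1; favorable 84 - 1 = 83; P = 83/84; answer 83/84
Stage 2: A1 = 83/84; threaded value p + q = 167; w = 21; -6*(21)^3 + 2*(21)^2 + 5*(21)^1 + 1 = (-55566) + (882) + (105) + (1) = -54578; answer -54578

-54578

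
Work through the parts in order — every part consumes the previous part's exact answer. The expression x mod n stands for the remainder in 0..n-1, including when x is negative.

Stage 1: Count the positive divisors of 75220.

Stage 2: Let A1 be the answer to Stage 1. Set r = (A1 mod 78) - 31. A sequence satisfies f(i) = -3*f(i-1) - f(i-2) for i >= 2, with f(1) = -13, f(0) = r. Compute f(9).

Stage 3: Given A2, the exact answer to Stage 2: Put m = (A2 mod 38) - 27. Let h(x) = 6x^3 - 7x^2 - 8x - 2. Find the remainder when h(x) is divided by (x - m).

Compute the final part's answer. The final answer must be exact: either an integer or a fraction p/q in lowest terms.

-3458

Stage 1: 75220 = 2^2 * 5 * 3761; number of divisors = (2+1) * (1+1) * (1+1) = 12; answer 12
Stage 2: A1 = 12; r = -19; f(2) = -3*(-13) - 1*(-19) = 58; iterating: f(2)=58, f(3)=-161, f(4)=425, f(5)=-1114, f(6)=2917, f(7)=-7637, f(8)=19994, f(9)=-52345; answer -52345
Stage 3: A2 = -52345; m = -8; remainder = value at the root: 6*(-8)^3 - 7*(-8)^2 - 8*(-8)^1 - 2 = (-3072) + (-448) + (64) + (-2) = -3458; answer -3458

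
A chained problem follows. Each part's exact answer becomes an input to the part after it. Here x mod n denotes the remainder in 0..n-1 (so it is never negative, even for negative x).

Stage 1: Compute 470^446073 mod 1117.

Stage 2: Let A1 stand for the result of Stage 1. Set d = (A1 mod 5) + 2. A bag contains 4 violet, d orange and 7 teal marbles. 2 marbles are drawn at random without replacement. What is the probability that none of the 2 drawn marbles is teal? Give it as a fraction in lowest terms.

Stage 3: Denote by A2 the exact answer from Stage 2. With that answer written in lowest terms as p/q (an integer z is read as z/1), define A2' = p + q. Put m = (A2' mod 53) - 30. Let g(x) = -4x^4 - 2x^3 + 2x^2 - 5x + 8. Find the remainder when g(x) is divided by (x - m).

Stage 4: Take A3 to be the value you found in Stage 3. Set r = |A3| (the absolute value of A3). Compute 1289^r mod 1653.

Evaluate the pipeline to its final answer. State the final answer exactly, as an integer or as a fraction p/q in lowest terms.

397

Stage 1: squarings mod 1117: 470^1=470, 470^2=851, 470^4=385, 470^8=781, 470^16=79, 470^32=656, 470^64=291, 470^128=906, 470^256=958, 470^512=707, 470^1024=550, 470^2048=910, 470^4096=403, 470^8192=444, 470^16384=544, 470^32768=1048, 470^65536=293, 470^131072=957, 470^262144=1026; 470^446073 = 470^1 * 470^8 * 470^16 * 470^32 * 470^64 * 470^512 * 470^1024 * 470^2048 * 470^16384 * 470^32768 * 470^131072 * 470^262144 = 791 (mod 1117); answer 791
Stage 2: A1 = 791; d = 3; total draws C(14,2) = 91; favorable C(7,2) = 21; P = 3/13; answer 3/13
Stage 3: A2 = 3/13; threaded value p + q = 16; m = -14; remainder = value at the root: -4*(-14)^4 - 2*(-14)^3 + 2*(-14)^2 - 5*(-14)^1 + 8 = (-153664) + (5488) + (392) + (70) + (8) = -147706; answer -147706
Stage 4: A3 = -147706; r = 147706; squarings mod 1653: 1289^1=1289, 1289^2=256, 1289^4=1069, 1289^8=538, 1289^16=169, 1289^32=460, 1289^64=16, 1289^128=256, 1289^256=1069, 1289^512=538, 1289^1024=169, 1289^2048=460, 1289^4096=16, 1289^8192=256, 1289^16384=1069, 1289^32768=538, 1289^65536=169, 1289^131072=460; 1289^147706 = 1289^2 * 1289^8 * 1289^16 * 1289^32 * 1289^64 * 1289^128 * 1289^16384 * 1289^131072 = 397 (mod 1653); answer 397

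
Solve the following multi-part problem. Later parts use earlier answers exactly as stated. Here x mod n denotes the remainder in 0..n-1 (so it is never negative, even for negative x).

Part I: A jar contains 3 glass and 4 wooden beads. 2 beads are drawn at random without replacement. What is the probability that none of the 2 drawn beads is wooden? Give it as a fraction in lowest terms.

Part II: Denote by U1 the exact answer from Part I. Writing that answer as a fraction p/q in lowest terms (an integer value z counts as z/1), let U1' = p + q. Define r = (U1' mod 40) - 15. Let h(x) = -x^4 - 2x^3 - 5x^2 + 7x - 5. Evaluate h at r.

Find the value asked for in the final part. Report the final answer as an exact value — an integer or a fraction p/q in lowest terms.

Part I: total draws C(7,2) = 21; favorable C(3,2) = 3; P = 1/7; answer 1/7
Part II: U1 = 1/7; threaded value p + q = 8; r = -7; -1*(-7)^4 - 2*(-7)^3 - 5*(-7)^2 + 7*(-7)^1 - 5 = (-2401) + (686) + (-245) + (-49) + (-5) = -2014; answer -2014

-2014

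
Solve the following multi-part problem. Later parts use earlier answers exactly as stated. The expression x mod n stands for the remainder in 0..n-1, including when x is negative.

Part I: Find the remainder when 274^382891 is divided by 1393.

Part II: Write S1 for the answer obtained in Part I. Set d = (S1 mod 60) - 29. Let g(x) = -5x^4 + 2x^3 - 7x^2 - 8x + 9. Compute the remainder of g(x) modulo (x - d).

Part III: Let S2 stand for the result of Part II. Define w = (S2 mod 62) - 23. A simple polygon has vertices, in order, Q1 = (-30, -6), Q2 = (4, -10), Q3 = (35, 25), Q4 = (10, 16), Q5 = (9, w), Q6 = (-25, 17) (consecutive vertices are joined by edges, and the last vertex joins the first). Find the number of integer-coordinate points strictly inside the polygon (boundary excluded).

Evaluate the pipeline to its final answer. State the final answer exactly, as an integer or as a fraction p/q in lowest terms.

804

Part I: squarings mod 1393: 274^1=274, 274^2=1247, 274^4=421, 274^8=330, 274^16=246, 274^32=617, 274^64=400, 274^128=1198, 274^256=414, 274^512=57, 274^1024=463, 274^2048=1240, 274^4096=1121, 274^8192=155, 274^16384=344, 274^32768=1324, 274^65536=582, 274^131072=225, 274^262144=477; 274^382891 = 274^1 * 274^2 * 274^8 * 274^32 * 274^128 * 274^256 * 274^512 * 274^1024 * 274^4096 * 274^16384 * 274^32768 * 274^65536 * 274^262144 = 183 (mod 1393); answer 183
Part II: S1 = 183; d = -26; remainder = value at the root: -5*(-26)^4 + 2*(-26)^3 - 7*(-26)^2 - 8*(-26)^1 + 9 = (-2284880) + (-35152) + (-4732) + (208) + (9) = -2324547; answer -2324547
Part III: S2 = -2324547; w = -4; cross terms: (-30*-10 - 4*-6)=324, (4*25 - 35*-10)=450, (35*16 - 10*25)=310, (10*-4 - 9*16)=-184, (9*17 - -25*-4)=53, (-25*-6 - -30*17)=660; twice the area = |1613| = 1613; area = 1613/2; boundary points = 2 + 1 + 1 + 1 + 1 + 1 = 7; strictly interior points = area - boundary/2 + 1 = 804; answer 804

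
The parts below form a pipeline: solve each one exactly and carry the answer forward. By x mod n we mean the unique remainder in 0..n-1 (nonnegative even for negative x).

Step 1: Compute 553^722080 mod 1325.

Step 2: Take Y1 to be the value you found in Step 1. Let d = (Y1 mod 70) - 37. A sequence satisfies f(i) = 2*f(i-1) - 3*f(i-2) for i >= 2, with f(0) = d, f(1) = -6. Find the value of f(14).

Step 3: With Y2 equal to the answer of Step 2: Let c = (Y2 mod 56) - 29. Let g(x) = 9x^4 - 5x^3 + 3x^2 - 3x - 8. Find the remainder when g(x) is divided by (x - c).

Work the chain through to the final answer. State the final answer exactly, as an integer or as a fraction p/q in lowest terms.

Step 1: squarings mod 1325: 553^1=553, 553^2=1059, 553^4=531, 553^8=1061, 553^16=796, 553^32=266, 553^64=531, 553^128=1061, 553^256=796, 553^512=266, 553^1024=531, 553^2048=1061, 553^4096=796, 553^8192=266, 553^16384=531, 553^32768=1061, 553^65536=796, 553^131072=266, 553^262144=531, 553^524288=1061; 553^722080 = 553^32 * 553^128 * 553^1024 * 553^65536 * 553^131072 * 553^524288 = 1 (mod 1325); answer 1
Step 2: Y1 = 1; d = -36; f(2) = 2*(-6) - 3*(-36) = 96; iterating: f(2)=96, f(3)=210, f(4)=132, f(5)=-366, f(6)=-1128, f(7)=-1158, f(8)=1068, f(9)=5610, f(10)=8016, f(11)=-798, f(12)=-25644, f(13)=-48894, f(14)=-20856; answer -20856
Step 3: Y2 = -20856; c = 3; remainder = value at the root: 9*(3)^4 - 5*(3)^3 + 3*(3)^2 - 3*(3)^1 - 8 = (729) + (-135) + (27) + (-9) + (-8) = 604; answer 604

604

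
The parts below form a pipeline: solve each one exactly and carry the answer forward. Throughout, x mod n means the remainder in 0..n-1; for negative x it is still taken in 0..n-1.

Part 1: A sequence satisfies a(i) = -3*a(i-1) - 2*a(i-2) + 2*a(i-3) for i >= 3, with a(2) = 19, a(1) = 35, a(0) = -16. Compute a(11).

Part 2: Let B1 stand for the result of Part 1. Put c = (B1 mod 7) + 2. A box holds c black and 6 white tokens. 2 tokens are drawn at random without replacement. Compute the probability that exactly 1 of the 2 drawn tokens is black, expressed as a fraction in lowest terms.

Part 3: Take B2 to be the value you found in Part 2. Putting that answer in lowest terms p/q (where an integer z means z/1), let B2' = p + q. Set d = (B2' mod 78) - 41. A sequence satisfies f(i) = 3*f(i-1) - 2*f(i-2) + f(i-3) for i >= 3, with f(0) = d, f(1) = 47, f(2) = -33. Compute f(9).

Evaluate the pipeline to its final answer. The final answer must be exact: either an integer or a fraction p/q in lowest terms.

-34903

Part 1: a(3) = -3*(19) - 2*(35) + 2*(-16) = -159; iterating: a(3)=-159, a(4)=509, a(5)=-1171, a(6)=2177, a(7)=-3171, a(8)=2817, a(9)=2245, a(10)=-18711, a(11)=57277; answer 57277
Part 2: B1 = 57277; c = 5; total draws C(11,2) = 55; favorable C(5,1)*C(6,1) = 30; P = 6/11; answer 6/11
Part 3: B2 = 6/11; threaded value p + q = 17; d = -24; f(3) = 3*(-33) - 2*(47) + 1*(-24) = -217; iterating: f(3)=-217, f(4)=-538, f(5)=-1213, f(6)=-2780, f(7)=-6452, f(8)=-15009, f(9)=-34903; answer -34903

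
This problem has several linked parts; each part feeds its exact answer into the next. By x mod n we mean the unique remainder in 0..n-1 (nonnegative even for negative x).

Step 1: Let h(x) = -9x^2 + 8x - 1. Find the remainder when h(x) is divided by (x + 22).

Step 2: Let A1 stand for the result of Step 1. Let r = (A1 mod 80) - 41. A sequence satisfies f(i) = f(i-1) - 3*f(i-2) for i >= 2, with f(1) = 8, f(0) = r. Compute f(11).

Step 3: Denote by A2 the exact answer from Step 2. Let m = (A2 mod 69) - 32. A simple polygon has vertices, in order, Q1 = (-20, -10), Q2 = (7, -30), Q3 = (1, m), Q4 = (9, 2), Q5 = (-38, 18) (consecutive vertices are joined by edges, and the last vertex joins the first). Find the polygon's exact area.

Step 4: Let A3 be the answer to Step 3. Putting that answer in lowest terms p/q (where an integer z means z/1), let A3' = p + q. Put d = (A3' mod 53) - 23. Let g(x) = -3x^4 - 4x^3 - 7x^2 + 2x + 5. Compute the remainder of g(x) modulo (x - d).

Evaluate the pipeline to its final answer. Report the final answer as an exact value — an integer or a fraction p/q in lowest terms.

Step 1: remainder = value at the root: -9*(-22)^2 + 8*(-22)^1 - 1 = (-4356) + (-176) + (-1) = -4533; answer -4533
Step 2: A1 = -4533; r = -14; f(2) = 1*(8) - 3*(-14) = 50; iterating: f(2)=50, f(3)=26, f(4)=-124, f(5)=-202, f(6)=170, f(7)=776, f(8)=266, f(9)=-2062, f(10)=-2860, f(11)=3326; answer 3326
Step 3: A2 = 3326; m = -18; cross terms: (-20*-30 - 7*-10)=670, (7*-18 - 1*-30)=-96, (1*2 - 9*-18)=164, (9*18 - -38*2)=238, (-38*-10 - -20*18)=740; twice the area = |1716| = 1716; area = 858; answer 858
Step 4: A3 = 858; threaded value p + q = 859; d = -12; remainder = value at the root: -3*(-12)^4 - 4*(-12)^3 - 7*(-12)^2 + 2*(-12)^1 + 5 = (-62208) + (6912) + (-1008) + (-24) + (5) = -56323; answer -56323

-56323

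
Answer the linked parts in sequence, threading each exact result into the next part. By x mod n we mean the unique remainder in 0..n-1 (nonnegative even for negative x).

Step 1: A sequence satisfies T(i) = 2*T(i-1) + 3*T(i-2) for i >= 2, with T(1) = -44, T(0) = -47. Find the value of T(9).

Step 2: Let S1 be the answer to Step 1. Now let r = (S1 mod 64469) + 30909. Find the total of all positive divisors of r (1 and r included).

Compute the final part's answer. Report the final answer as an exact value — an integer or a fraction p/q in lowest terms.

85120

Step 1: T(2) = 2*(-44) + 3*(-47) = -229; iterating: T(2)=-229, T(3)=-590, T(4)=-1867, T(5)=-5504, T(6)=-16609, T(7)=-49730, T(8)=-149287, T(9)=-447764; answer -447764
Step 2: S1 = -447764; r = 34428; 34428 = 2^2 * 3 * 19 * 151; sigma = (1 + 2 + 4) * (1 + 3) * (1 + 19) * (1 + 151) = 7 * 4 * 20 * 152 = 85120; answer 85120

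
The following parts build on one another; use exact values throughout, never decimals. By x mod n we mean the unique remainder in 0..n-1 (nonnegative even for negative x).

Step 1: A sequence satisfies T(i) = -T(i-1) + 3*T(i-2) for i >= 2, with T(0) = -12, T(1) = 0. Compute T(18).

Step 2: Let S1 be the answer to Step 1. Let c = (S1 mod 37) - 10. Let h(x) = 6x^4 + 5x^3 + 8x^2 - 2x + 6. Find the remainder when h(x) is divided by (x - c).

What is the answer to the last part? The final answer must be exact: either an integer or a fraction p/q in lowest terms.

Step 1: T(2) = -1*(0) + 3*(-12) = -36; iterating: T(2)=-36, T(3)=36, T(4)=-144, T(5)=252, T(6)=-684, T(7)=1440, T(8)=-3492, T(9)=7812, T(10)=-18288, T(11)=41724, T(12)=-96588, T(13)=221760, T(14)=-511524, T(15)=1176804, T(16)=-2711376, T(17)=6241788, T(18)=-14375916; answer -14375916
Step 2: S1 = -14375916; c = 17; remainder = value at the root: 6*(17)^4 + 5*(17)^3 + 8*(17)^2 - 2*(17)^1 + 6 = (501126) + (24565) + (2312) + (-34) + (6) = 527975; answer 527975

527975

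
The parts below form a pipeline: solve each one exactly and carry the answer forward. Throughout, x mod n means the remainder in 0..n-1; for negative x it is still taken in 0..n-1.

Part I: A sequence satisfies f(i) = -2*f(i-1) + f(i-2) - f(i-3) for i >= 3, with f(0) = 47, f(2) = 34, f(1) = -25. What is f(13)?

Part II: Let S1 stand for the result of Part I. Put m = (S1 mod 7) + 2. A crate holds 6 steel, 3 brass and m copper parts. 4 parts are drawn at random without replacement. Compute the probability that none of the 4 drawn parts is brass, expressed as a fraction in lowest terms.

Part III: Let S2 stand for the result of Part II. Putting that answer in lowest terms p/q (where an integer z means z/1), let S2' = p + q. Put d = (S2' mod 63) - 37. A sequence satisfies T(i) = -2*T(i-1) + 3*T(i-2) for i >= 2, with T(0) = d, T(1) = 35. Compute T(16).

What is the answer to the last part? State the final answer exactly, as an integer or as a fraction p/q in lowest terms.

Part I: f(3) = -2*(34) + 1*(-25) - 1*(47) = -140; iterating: f(3)=-140, f(4)=339, f(5)=-852, f(6)=2183, f(7)=-5557, f(8)=14149, f(9)=-36038, f(10)=91782, f(11)=-233751, f(12)=595322, f(13)=-1516177; answer -1516177
Part II: S1 = -1516177; m = 4; total draws C(13,4) = 715; favorable C(10,4) = 210; P = 42/143; answer 42/143
Part III: S2 = 42/143; threaded value p + q = 185; d = 22; T(2) = -2*(35) + 3*(22) = -4; iterating: T(2)=-4, T(3)=113, T(4)=-238, T(5)=815, T(6)=-2344, T(7)=7133, T(8)=-21298, T(9)=63995, T(10)=-191884, T(11)=575753, T(12)=-1727158, T(13)=5181575, T(14)=-15544624, T(15)=46633973, T(16)=-139901818; answer -139901818

-139901818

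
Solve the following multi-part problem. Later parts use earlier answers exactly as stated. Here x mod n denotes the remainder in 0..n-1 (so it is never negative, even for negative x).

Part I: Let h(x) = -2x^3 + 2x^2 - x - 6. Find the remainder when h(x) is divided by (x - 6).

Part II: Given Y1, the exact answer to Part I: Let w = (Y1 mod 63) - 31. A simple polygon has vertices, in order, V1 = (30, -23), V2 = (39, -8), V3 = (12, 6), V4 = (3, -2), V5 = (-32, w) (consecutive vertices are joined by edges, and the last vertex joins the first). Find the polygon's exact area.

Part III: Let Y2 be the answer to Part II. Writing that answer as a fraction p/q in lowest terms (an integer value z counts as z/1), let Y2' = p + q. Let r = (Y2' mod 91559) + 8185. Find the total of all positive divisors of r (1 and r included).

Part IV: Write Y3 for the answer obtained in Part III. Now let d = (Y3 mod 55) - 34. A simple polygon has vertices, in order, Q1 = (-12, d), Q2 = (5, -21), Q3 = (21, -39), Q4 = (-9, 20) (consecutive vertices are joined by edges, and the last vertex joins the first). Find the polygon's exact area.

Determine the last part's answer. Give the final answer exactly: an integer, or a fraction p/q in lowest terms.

1241/2

Part I: remainder = value at the root: -2*(6)^3 + 2*(6)^2 - 1*(6)^1 - 6 = (-432) + (72) + (-6) + (-6) = -372; answer -372
Part II: Y1 = -372; w = -25; cross terms: (30*-8 - 39*-23)=657, (39*6 - 12*-8)=330, (12*-2 - 3*6)=-42, (3*-25 - -32*-2)=-139, (-32*-23 - 30*-25)=1486; twice the area = |2292| = 2292; area = 1146; answer 1146
Part III: Y2 = 1146; threaded value p + q = 1147; r = 9332; 9332 = 2^2 * 2333; sigma = (1 + 2 + 4) * (1 + 2333) = 7 * 2334 = 16338; answer 16338
Part IV: Y3 = 16338; d = -31; cross terms: (-12*-21 - 5*-31)=407, (5*-39 - 21*-21)=246, (21*20 - -9*-39)=69, (-9*-31 - -12*20)=519; twice the area = |1241| = 1241; area = 1241/2; answer 1241/2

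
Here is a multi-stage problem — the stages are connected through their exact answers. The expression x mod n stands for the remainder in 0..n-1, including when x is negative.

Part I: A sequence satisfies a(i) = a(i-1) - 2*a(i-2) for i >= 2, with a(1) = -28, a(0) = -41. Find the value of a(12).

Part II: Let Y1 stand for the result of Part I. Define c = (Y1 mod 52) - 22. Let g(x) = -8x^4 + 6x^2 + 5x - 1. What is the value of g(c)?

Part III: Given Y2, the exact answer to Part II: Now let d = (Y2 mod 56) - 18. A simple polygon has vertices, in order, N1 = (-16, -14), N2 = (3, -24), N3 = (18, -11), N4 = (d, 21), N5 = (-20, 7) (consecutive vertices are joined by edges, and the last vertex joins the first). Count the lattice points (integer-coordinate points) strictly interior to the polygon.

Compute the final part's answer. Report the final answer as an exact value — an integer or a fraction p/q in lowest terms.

Part I: a(2) = 1*(-28) - 2*(-41) = 54; iterating: a(2)=54, a(3)=110, a(4)=2, a(5)=-218, a(6)=-222, a(7)=214, a(8)=658, a(9)=230, a(10)=-1086, a(11)=-1546, a(12)=626; answer 626
Part II: Y1 = 626; c = -20; -8*(-20)^4 + 6*(-20)^2 + 5*(-20)^1 - 1 = (-1280000) + (2400) + (-100) + (-1) = -1277701; answer -1277701
Part III: Y2 = -1277701; d = 33; cross terms: (-16*-24 - 3*-14)=426, (3*-11 - 18*-24)=399, (18*21 - 33*-11)=741, (33*7 - -20*21)=651, (-20*-14 - -16*7)=392; twice the area = |2609| = 2609; area = 2609/2; boundary points = 1 + 1 + 1 + 1 + 1 = 5; strictly interior points = area - boundary/2 + 1 = 1303; answer 1303

1303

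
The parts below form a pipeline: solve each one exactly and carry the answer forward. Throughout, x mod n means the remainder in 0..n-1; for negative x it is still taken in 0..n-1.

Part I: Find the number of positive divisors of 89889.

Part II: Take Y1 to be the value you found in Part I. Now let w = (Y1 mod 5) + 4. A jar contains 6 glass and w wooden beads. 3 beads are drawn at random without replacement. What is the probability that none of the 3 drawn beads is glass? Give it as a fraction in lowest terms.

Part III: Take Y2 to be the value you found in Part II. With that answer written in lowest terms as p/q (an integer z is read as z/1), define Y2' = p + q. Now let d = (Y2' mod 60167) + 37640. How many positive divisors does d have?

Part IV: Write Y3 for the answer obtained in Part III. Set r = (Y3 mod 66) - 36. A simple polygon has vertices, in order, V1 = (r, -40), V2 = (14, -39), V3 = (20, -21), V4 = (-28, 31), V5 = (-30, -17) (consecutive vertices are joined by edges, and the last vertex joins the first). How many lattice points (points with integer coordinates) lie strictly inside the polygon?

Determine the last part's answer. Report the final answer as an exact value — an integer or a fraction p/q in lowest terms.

Part I: 89889 = 3 * 19^2 * 83; number of divisors = (1+1) * (2+1) * (1+1) = 12; answer 12
Part II: Y1 = 12; w = 6; total draws C(12,3) = 220; favorable C(6,3) = 20; P = 1/11; answer 1/11
Part III: Y2 = 1/11; threaded value p + q = 12; d = 37652; 37652 = 2^2 * 9413; number of divisors = (2+1) * (1+1) = 6; answer 6
Part IV: Y3 = 6; r = -30; cross terms: (-30*-39 - 14*-40)=1730, (14*-21 - 20*-39)=486, (20*31 - -28*-21)=32, (-28*-17 - -30*31)=1406, (-30*-40 - -30*-17)=690; twice the area = |4344| = 4344; area = 2172; boundary points = 1 + 6 + 4 + 2 + 23 = 36; strictly interior points = area - boundary/2 + 1 = 2155; answer 2155

2155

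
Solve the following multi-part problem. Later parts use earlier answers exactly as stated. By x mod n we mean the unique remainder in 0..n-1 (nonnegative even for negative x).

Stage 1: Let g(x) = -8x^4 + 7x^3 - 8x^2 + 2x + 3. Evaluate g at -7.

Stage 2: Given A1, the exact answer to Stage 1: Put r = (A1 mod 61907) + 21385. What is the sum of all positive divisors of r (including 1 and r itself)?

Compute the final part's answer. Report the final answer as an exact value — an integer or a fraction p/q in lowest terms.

145152

Stage 1: -8*(-7)^4 + 7*(-7)^3 - 8*(-7)^2 + 2*(-7)^1 + 3 = (-19208) + (-2401) + (-392) + (-14) + (3) = -22012; answer -22012
Stage 2: A1 = -22012; r = 61280; 61280 = 2^5 * 5 * 383; sigma = (1 + 2 + 4 + 8 + 16 + 32) * (1 + 5) * (1 + 383) = 63 * 6 * 384 = 145152; answer 145152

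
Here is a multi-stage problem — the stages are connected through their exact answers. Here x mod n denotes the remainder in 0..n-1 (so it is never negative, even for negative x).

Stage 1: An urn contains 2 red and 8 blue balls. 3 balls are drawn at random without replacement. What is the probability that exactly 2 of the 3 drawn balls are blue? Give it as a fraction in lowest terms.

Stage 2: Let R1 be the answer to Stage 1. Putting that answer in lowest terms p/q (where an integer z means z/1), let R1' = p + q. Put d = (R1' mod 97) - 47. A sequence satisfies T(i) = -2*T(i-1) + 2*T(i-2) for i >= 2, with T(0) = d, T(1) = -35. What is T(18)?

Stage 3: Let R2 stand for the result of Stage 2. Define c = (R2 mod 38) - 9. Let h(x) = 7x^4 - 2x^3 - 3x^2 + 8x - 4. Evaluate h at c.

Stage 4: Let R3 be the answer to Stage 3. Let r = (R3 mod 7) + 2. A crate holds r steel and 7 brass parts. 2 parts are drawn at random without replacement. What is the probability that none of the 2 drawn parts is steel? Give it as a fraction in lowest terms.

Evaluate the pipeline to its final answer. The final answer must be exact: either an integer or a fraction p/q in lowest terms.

1/5

Stage 1: total draws C(10,3) = 120; favorable C(8,2)*C(2,1) = 56; P = 7/15; answer 7/15
Stage 2: R1 = 7/15; threaded value p + q = 22; d = -25; T(2) = -2*(-35) + 2*(-25) = 20; iterating: T(2)=20, T(3)=-110, T(4)=260, T(5)=-740, T(6)=2000, T(7)=-5480, T(8)=14960, T(9)=-40880, T(10)=111680, T(11)=-305120, T(12)=833600, T(13)=-2277440, T(14)=6222080, T(15)=-16999040, T(16)=46442240, T(17)=-126882560, T(18)=346649600; answer 346649600
Stage 3: R2 = 346649600; c = 25; 7*(25)^4 - 2*(25)^3 - 3*(25)^2 + 8*(25)^1 - 4 = (2734375) + (-31250) + (-1875) + (200) + (-4) = 2701446; answer 2701446
Stage 4: R3 = 2701446; r = 8; total draws C(15,2) = 105; favorable C(7,2) = 21; P = 1/5; answer 1/5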